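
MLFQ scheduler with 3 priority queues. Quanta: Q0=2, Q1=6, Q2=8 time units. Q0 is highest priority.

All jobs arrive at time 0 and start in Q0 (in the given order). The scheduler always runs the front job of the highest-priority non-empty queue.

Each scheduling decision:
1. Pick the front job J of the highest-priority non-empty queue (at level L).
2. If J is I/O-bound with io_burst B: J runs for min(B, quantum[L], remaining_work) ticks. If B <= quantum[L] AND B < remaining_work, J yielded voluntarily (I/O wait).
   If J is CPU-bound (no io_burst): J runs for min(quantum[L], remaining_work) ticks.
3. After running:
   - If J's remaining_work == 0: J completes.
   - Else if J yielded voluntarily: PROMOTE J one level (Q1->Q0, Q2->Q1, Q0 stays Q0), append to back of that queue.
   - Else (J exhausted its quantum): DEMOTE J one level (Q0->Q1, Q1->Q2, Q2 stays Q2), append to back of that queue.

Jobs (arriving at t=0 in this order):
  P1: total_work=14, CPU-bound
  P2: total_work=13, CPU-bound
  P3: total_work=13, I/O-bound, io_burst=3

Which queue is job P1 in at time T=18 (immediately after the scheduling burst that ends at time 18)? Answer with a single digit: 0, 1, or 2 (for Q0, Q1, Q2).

Answer: 2

Derivation:
t=0-2: P1@Q0 runs 2, rem=12, quantum used, demote→Q1. Q0=[P2,P3] Q1=[P1] Q2=[]
t=2-4: P2@Q0 runs 2, rem=11, quantum used, demote→Q1. Q0=[P3] Q1=[P1,P2] Q2=[]
t=4-6: P3@Q0 runs 2, rem=11, quantum used, demote→Q1. Q0=[] Q1=[P1,P2,P3] Q2=[]
t=6-12: P1@Q1 runs 6, rem=6, quantum used, demote→Q2. Q0=[] Q1=[P2,P3] Q2=[P1]
t=12-18: P2@Q1 runs 6, rem=5, quantum used, demote→Q2. Q0=[] Q1=[P3] Q2=[P1,P2]
t=18-21: P3@Q1 runs 3, rem=8, I/O yield, promote→Q0. Q0=[P3] Q1=[] Q2=[P1,P2]
t=21-23: P3@Q0 runs 2, rem=6, quantum used, demote→Q1. Q0=[] Q1=[P3] Q2=[P1,P2]
t=23-26: P3@Q1 runs 3, rem=3, I/O yield, promote→Q0. Q0=[P3] Q1=[] Q2=[P1,P2]
t=26-28: P3@Q0 runs 2, rem=1, quantum used, demote→Q1. Q0=[] Q1=[P3] Q2=[P1,P2]
t=28-29: P3@Q1 runs 1, rem=0, completes. Q0=[] Q1=[] Q2=[P1,P2]
t=29-35: P1@Q2 runs 6, rem=0, completes. Q0=[] Q1=[] Q2=[P2]
t=35-40: P2@Q2 runs 5, rem=0, completes. Q0=[] Q1=[] Q2=[]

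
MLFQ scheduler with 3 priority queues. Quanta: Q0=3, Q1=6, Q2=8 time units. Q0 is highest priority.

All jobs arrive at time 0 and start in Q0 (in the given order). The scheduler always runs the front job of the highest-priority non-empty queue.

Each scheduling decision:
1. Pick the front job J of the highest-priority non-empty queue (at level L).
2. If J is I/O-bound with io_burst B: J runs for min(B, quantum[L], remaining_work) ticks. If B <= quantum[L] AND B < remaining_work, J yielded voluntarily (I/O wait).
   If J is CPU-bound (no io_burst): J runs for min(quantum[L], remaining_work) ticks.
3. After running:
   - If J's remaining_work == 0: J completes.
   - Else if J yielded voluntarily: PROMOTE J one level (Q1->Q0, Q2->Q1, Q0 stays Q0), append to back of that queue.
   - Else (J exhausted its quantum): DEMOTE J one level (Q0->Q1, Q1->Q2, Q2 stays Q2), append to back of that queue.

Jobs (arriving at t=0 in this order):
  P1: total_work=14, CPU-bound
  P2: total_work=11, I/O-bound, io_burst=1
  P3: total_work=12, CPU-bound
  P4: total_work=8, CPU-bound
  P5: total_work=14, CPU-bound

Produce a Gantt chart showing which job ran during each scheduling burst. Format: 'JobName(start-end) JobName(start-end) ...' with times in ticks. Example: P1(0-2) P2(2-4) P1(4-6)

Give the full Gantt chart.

t=0-3: P1@Q0 runs 3, rem=11, quantum used, demote→Q1. Q0=[P2,P3,P4,P5] Q1=[P1] Q2=[]
t=3-4: P2@Q0 runs 1, rem=10, I/O yield, promote→Q0. Q0=[P3,P4,P5,P2] Q1=[P1] Q2=[]
t=4-7: P3@Q0 runs 3, rem=9, quantum used, demote→Q1. Q0=[P4,P5,P2] Q1=[P1,P3] Q2=[]
t=7-10: P4@Q0 runs 3, rem=5, quantum used, demote→Q1. Q0=[P5,P2] Q1=[P1,P3,P4] Q2=[]
t=10-13: P5@Q0 runs 3, rem=11, quantum used, demote→Q1. Q0=[P2] Q1=[P1,P3,P4,P5] Q2=[]
t=13-14: P2@Q0 runs 1, rem=9, I/O yield, promote→Q0. Q0=[P2] Q1=[P1,P3,P4,P5] Q2=[]
t=14-15: P2@Q0 runs 1, rem=8, I/O yield, promote→Q0. Q0=[P2] Q1=[P1,P3,P4,P5] Q2=[]
t=15-16: P2@Q0 runs 1, rem=7, I/O yield, promote→Q0. Q0=[P2] Q1=[P1,P3,P4,P5] Q2=[]
t=16-17: P2@Q0 runs 1, rem=6, I/O yield, promote→Q0. Q0=[P2] Q1=[P1,P3,P4,P5] Q2=[]
t=17-18: P2@Q0 runs 1, rem=5, I/O yield, promote→Q0. Q0=[P2] Q1=[P1,P3,P4,P5] Q2=[]
t=18-19: P2@Q0 runs 1, rem=4, I/O yield, promote→Q0. Q0=[P2] Q1=[P1,P3,P4,P5] Q2=[]
t=19-20: P2@Q0 runs 1, rem=3, I/O yield, promote→Q0. Q0=[P2] Q1=[P1,P3,P4,P5] Q2=[]
t=20-21: P2@Q0 runs 1, rem=2, I/O yield, promote→Q0. Q0=[P2] Q1=[P1,P3,P4,P5] Q2=[]
t=21-22: P2@Q0 runs 1, rem=1, I/O yield, promote→Q0. Q0=[P2] Q1=[P1,P3,P4,P5] Q2=[]
t=22-23: P2@Q0 runs 1, rem=0, completes. Q0=[] Q1=[P1,P3,P4,P5] Q2=[]
t=23-29: P1@Q1 runs 6, rem=5, quantum used, demote→Q2. Q0=[] Q1=[P3,P4,P5] Q2=[P1]
t=29-35: P3@Q1 runs 6, rem=3, quantum used, demote→Q2. Q0=[] Q1=[P4,P5] Q2=[P1,P3]
t=35-40: P4@Q1 runs 5, rem=0, completes. Q0=[] Q1=[P5] Q2=[P1,P3]
t=40-46: P5@Q1 runs 6, rem=5, quantum used, demote→Q2. Q0=[] Q1=[] Q2=[P1,P3,P5]
t=46-51: P1@Q2 runs 5, rem=0, completes. Q0=[] Q1=[] Q2=[P3,P5]
t=51-54: P3@Q2 runs 3, rem=0, completes. Q0=[] Q1=[] Q2=[P5]
t=54-59: P5@Q2 runs 5, rem=0, completes. Q0=[] Q1=[] Q2=[]

Answer: P1(0-3) P2(3-4) P3(4-7) P4(7-10) P5(10-13) P2(13-14) P2(14-15) P2(15-16) P2(16-17) P2(17-18) P2(18-19) P2(19-20) P2(20-21) P2(21-22) P2(22-23) P1(23-29) P3(29-35) P4(35-40) P5(40-46) P1(46-51) P3(51-54) P5(54-59)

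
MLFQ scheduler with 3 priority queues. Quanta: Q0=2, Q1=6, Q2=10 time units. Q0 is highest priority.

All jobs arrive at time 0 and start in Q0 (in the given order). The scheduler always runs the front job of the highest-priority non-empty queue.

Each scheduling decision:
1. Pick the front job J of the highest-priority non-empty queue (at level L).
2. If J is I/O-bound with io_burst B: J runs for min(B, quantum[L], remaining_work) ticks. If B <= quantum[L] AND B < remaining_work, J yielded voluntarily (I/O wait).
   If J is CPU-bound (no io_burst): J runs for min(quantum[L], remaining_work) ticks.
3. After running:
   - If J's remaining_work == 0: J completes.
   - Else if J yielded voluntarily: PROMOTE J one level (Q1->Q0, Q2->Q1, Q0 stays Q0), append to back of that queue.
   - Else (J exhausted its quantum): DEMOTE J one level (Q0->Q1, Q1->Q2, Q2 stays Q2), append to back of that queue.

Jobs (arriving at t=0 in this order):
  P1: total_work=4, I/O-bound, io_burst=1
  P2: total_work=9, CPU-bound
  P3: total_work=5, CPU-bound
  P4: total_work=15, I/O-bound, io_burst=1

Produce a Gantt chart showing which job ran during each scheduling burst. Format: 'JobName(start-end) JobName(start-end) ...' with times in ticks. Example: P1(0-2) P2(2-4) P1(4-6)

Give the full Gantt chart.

t=0-1: P1@Q0 runs 1, rem=3, I/O yield, promote→Q0. Q0=[P2,P3,P4,P1] Q1=[] Q2=[]
t=1-3: P2@Q0 runs 2, rem=7, quantum used, demote→Q1. Q0=[P3,P4,P1] Q1=[P2] Q2=[]
t=3-5: P3@Q0 runs 2, rem=3, quantum used, demote→Q1. Q0=[P4,P1] Q1=[P2,P3] Q2=[]
t=5-6: P4@Q0 runs 1, rem=14, I/O yield, promote→Q0. Q0=[P1,P4] Q1=[P2,P3] Q2=[]
t=6-7: P1@Q0 runs 1, rem=2, I/O yield, promote→Q0. Q0=[P4,P1] Q1=[P2,P3] Q2=[]
t=7-8: P4@Q0 runs 1, rem=13, I/O yield, promote→Q0. Q0=[P1,P4] Q1=[P2,P3] Q2=[]
t=8-9: P1@Q0 runs 1, rem=1, I/O yield, promote→Q0. Q0=[P4,P1] Q1=[P2,P3] Q2=[]
t=9-10: P4@Q0 runs 1, rem=12, I/O yield, promote→Q0. Q0=[P1,P4] Q1=[P2,P3] Q2=[]
t=10-11: P1@Q0 runs 1, rem=0, completes. Q0=[P4] Q1=[P2,P3] Q2=[]
t=11-12: P4@Q0 runs 1, rem=11, I/O yield, promote→Q0. Q0=[P4] Q1=[P2,P3] Q2=[]
t=12-13: P4@Q0 runs 1, rem=10, I/O yield, promote→Q0. Q0=[P4] Q1=[P2,P3] Q2=[]
t=13-14: P4@Q0 runs 1, rem=9, I/O yield, promote→Q0. Q0=[P4] Q1=[P2,P3] Q2=[]
t=14-15: P4@Q0 runs 1, rem=8, I/O yield, promote→Q0. Q0=[P4] Q1=[P2,P3] Q2=[]
t=15-16: P4@Q0 runs 1, rem=7, I/O yield, promote→Q0. Q0=[P4] Q1=[P2,P3] Q2=[]
t=16-17: P4@Q0 runs 1, rem=6, I/O yield, promote→Q0. Q0=[P4] Q1=[P2,P3] Q2=[]
t=17-18: P4@Q0 runs 1, rem=5, I/O yield, promote→Q0. Q0=[P4] Q1=[P2,P3] Q2=[]
t=18-19: P4@Q0 runs 1, rem=4, I/O yield, promote→Q0. Q0=[P4] Q1=[P2,P3] Q2=[]
t=19-20: P4@Q0 runs 1, rem=3, I/O yield, promote→Q0. Q0=[P4] Q1=[P2,P3] Q2=[]
t=20-21: P4@Q0 runs 1, rem=2, I/O yield, promote→Q0. Q0=[P4] Q1=[P2,P3] Q2=[]
t=21-22: P4@Q0 runs 1, rem=1, I/O yield, promote→Q0. Q0=[P4] Q1=[P2,P3] Q2=[]
t=22-23: P4@Q0 runs 1, rem=0, completes. Q0=[] Q1=[P2,P3] Q2=[]
t=23-29: P2@Q1 runs 6, rem=1, quantum used, demote→Q2. Q0=[] Q1=[P3] Q2=[P2]
t=29-32: P3@Q1 runs 3, rem=0, completes. Q0=[] Q1=[] Q2=[P2]
t=32-33: P2@Q2 runs 1, rem=0, completes. Q0=[] Q1=[] Q2=[]

Answer: P1(0-1) P2(1-3) P3(3-5) P4(5-6) P1(6-7) P4(7-8) P1(8-9) P4(9-10) P1(10-11) P4(11-12) P4(12-13) P4(13-14) P4(14-15) P4(15-16) P4(16-17) P4(17-18) P4(18-19) P4(19-20) P4(20-21) P4(21-22) P4(22-23) P2(23-29) P3(29-32) P2(32-33)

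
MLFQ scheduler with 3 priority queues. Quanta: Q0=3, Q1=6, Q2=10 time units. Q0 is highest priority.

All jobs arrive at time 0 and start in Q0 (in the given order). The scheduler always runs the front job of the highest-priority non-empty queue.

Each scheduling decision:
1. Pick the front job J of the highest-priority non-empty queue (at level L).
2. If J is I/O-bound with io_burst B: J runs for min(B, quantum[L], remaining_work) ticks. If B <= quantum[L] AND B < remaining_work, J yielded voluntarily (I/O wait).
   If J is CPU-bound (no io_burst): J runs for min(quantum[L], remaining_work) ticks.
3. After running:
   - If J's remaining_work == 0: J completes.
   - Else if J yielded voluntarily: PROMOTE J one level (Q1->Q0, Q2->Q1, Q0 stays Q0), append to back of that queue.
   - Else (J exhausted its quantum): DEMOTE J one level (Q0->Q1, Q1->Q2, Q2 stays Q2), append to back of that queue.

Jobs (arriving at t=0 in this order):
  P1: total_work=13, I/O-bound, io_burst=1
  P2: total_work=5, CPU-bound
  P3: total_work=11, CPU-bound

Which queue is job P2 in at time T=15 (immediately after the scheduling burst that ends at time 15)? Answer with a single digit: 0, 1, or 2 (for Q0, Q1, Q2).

Answer: 1

Derivation:
t=0-1: P1@Q0 runs 1, rem=12, I/O yield, promote→Q0. Q0=[P2,P3,P1] Q1=[] Q2=[]
t=1-4: P2@Q0 runs 3, rem=2, quantum used, demote→Q1. Q0=[P3,P1] Q1=[P2] Q2=[]
t=4-7: P3@Q0 runs 3, rem=8, quantum used, demote→Q1. Q0=[P1] Q1=[P2,P3] Q2=[]
t=7-8: P1@Q0 runs 1, rem=11, I/O yield, promote→Q0. Q0=[P1] Q1=[P2,P3] Q2=[]
t=8-9: P1@Q0 runs 1, rem=10, I/O yield, promote→Q0. Q0=[P1] Q1=[P2,P3] Q2=[]
t=9-10: P1@Q0 runs 1, rem=9, I/O yield, promote→Q0. Q0=[P1] Q1=[P2,P3] Q2=[]
t=10-11: P1@Q0 runs 1, rem=8, I/O yield, promote→Q0. Q0=[P1] Q1=[P2,P3] Q2=[]
t=11-12: P1@Q0 runs 1, rem=7, I/O yield, promote→Q0. Q0=[P1] Q1=[P2,P3] Q2=[]
t=12-13: P1@Q0 runs 1, rem=6, I/O yield, promote→Q0. Q0=[P1] Q1=[P2,P3] Q2=[]
t=13-14: P1@Q0 runs 1, rem=5, I/O yield, promote→Q0. Q0=[P1] Q1=[P2,P3] Q2=[]
t=14-15: P1@Q0 runs 1, rem=4, I/O yield, promote→Q0. Q0=[P1] Q1=[P2,P3] Q2=[]
t=15-16: P1@Q0 runs 1, rem=3, I/O yield, promote→Q0. Q0=[P1] Q1=[P2,P3] Q2=[]
t=16-17: P1@Q0 runs 1, rem=2, I/O yield, promote→Q0. Q0=[P1] Q1=[P2,P3] Q2=[]
t=17-18: P1@Q0 runs 1, rem=1, I/O yield, promote→Q0. Q0=[P1] Q1=[P2,P3] Q2=[]
t=18-19: P1@Q0 runs 1, rem=0, completes. Q0=[] Q1=[P2,P3] Q2=[]
t=19-21: P2@Q1 runs 2, rem=0, completes. Q0=[] Q1=[P3] Q2=[]
t=21-27: P3@Q1 runs 6, rem=2, quantum used, demote→Q2. Q0=[] Q1=[] Q2=[P3]
t=27-29: P3@Q2 runs 2, rem=0, completes. Q0=[] Q1=[] Q2=[]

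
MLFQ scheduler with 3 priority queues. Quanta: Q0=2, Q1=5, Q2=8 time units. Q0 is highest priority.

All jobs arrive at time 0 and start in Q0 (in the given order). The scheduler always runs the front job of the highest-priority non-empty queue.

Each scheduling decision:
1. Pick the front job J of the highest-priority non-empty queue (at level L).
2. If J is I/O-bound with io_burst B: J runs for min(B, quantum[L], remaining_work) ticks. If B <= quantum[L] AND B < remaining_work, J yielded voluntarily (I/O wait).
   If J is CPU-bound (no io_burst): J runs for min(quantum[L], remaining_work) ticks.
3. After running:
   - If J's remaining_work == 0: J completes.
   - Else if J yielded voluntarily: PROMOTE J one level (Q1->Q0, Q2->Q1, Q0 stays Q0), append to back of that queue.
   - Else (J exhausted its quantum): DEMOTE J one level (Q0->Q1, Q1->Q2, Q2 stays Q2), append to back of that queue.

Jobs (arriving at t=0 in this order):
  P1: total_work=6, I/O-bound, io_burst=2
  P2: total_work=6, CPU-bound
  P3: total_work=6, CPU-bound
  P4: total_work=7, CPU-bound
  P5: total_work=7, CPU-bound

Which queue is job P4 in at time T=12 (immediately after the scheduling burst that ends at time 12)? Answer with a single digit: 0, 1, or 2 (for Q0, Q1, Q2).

t=0-2: P1@Q0 runs 2, rem=4, I/O yield, promote→Q0. Q0=[P2,P3,P4,P5,P1] Q1=[] Q2=[]
t=2-4: P2@Q0 runs 2, rem=4, quantum used, demote→Q1. Q0=[P3,P4,P5,P1] Q1=[P2] Q2=[]
t=4-6: P3@Q0 runs 2, rem=4, quantum used, demote→Q1. Q0=[P4,P5,P1] Q1=[P2,P3] Q2=[]
t=6-8: P4@Q0 runs 2, rem=5, quantum used, demote→Q1. Q0=[P5,P1] Q1=[P2,P3,P4] Q2=[]
t=8-10: P5@Q0 runs 2, rem=5, quantum used, demote→Q1. Q0=[P1] Q1=[P2,P3,P4,P5] Q2=[]
t=10-12: P1@Q0 runs 2, rem=2, I/O yield, promote→Q0. Q0=[P1] Q1=[P2,P3,P4,P5] Q2=[]
t=12-14: P1@Q0 runs 2, rem=0, completes. Q0=[] Q1=[P2,P3,P4,P5] Q2=[]
t=14-18: P2@Q1 runs 4, rem=0, completes. Q0=[] Q1=[P3,P4,P5] Q2=[]
t=18-22: P3@Q1 runs 4, rem=0, completes. Q0=[] Q1=[P4,P5] Q2=[]
t=22-27: P4@Q1 runs 5, rem=0, completes. Q0=[] Q1=[P5] Q2=[]
t=27-32: P5@Q1 runs 5, rem=0, completes. Q0=[] Q1=[] Q2=[]

Answer: 1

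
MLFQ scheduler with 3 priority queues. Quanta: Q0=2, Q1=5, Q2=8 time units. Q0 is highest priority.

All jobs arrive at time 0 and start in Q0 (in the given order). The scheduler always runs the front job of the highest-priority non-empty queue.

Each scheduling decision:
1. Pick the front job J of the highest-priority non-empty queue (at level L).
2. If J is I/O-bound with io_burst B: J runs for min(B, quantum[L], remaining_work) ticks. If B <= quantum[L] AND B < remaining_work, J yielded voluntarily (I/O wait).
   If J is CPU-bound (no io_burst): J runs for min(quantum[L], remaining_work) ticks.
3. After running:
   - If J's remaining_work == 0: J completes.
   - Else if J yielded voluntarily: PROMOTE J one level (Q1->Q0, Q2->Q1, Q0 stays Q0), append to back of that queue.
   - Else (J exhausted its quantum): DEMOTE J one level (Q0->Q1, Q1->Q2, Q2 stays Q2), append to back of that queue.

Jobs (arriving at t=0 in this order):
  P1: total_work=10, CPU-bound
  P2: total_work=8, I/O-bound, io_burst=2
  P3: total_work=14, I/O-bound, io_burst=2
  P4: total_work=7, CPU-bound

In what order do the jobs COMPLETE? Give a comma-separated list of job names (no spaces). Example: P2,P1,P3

Answer: P2,P3,P4,P1

Derivation:
t=0-2: P1@Q0 runs 2, rem=8, quantum used, demote→Q1. Q0=[P2,P3,P4] Q1=[P1] Q2=[]
t=2-4: P2@Q0 runs 2, rem=6, I/O yield, promote→Q0. Q0=[P3,P4,P2] Q1=[P1] Q2=[]
t=4-6: P3@Q0 runs 2, rem=12, I/O yield, promote→Q0. Q0=[P4,P2,P3] Q1=[P1] Q2=[]
t=6-8: P4@Q0 runs 2, rem=5, quantum used, demote→Q1. Q0=[P2,P3] Q1=[P1,P4] Q2=[]
t=8-10: P2@Q0 runs 2, rem=4, I/O yield, promote→Q0. Q0=[P3,P2] Q1=[P1,P4] Q2=[]
t=10-12: P3@Q0 runs 2, rem=10, I/O yield, promote→Q0. Q0=[P2,P3] Q1=[P1,P4] Q2=[]
t=12-14: P2@Q0 runs 2, rem=2, I/O yield, promote→Q0. Q0=[P3,P2] Q1=[P1,P4] Q2=[]
t=14-16: P3@Q0 runs 2, rem=8, I/O yield, promote→Q0. Q0=[P2,P3] Q1=[P1,P4] Q2=[]
t=16-18: P2@Q0 runs 2, rem=0, completes. Q0=[P3] Q1=[P1,P4] Q2=[]
t=18-20: P3@Q0 runs 2, rem=6, I/O yield, promote→Q0. Q0=[P3] Q1=[P1,P4] Q2=[]
t=20-22: P3@Q0 runs 2, rem=4, I/O yield, promote→Q0. Q0=[P3] Q1=[P1,P4] Q2=[]
t=22-24: P3@Q0 runs 2, rem=2, I/O yield, promote→Q0. Q0=[P3] Q1=[P1,P4] Q2=[]
t=24-26: P3@Q0 runs 2, rem=0, completes. Q0=[] Q1=[P1,P4] Q2=[]
t=26-31: P1@Q1 runs 5, rem=3, quantum used, demote→Q2. Q0=[] Q1=[P4] Q2=[P1]
t=31-36: P4@Q1 runs 5, rem=0, completes. Q0=[] Q1=[] Q2=[P1]
t=36-39: P1@Q2 runs 3, rem=0, completes. Q0=[] Q1=[] Q2=[]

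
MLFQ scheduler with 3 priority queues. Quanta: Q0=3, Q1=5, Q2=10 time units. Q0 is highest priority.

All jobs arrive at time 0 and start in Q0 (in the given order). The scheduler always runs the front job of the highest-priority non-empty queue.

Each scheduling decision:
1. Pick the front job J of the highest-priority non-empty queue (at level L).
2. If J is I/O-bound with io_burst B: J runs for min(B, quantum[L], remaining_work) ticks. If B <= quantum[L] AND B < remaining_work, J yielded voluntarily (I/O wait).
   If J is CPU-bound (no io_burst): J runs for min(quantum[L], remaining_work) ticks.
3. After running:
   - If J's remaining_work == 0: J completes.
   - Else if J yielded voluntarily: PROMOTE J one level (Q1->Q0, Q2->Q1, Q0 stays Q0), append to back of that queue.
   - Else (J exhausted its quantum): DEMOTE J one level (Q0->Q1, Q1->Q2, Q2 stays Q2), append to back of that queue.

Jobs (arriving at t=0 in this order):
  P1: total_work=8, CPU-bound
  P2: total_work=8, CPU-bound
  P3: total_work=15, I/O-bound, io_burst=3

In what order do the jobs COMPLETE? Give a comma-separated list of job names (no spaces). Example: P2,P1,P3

t=0-3: P1@Q0 runs 3, rem=5, quantum used, demote→Q1. Q0=[P2,P3] Q1=[P1] Q2=[]
t=3-6: P2@Q0 runs 3, rem=5, quantum used, demote→Q1. Q0=[P3] Q1=[P1,P2] Q2=[]
t=6-9: P3@Q0 runs 3, rem=12, I/O yield, promote→Q0. Q0=[P3] Q1=[P1,P2] Q2=[]
t=9-12: P3@Q0 runs 3, rem=9, I/O yield, promote→Q0. Q0=[P3] Q1=[P1,P2] Q2=[]
t=12-15: P3@Q0 runs 3, rem=6, I/O yield, promote→Q0. Q0=[P3] Q1=[P1,P2] Q2=[]
t=15-18: P3@Q0 runs 3, rem=3, I/O yield, promote→Q0. Q0=[P3] Q1=[P1,P2] Q2=[]
t=18-21: P3@Q0 runs 3, rem=0, completes. Q0=[] Q1=[P1,P2] Q2=[]
t=21-26: P1@Q1 runs 5, rem=0, completes. Q0=[] Q1=[P2] Q2=[]
t=26-31: P2@Q1 runs 5, rem=0, completes. Q0=[] Q1=[] Q2=[]

Answer: P3,P1,P2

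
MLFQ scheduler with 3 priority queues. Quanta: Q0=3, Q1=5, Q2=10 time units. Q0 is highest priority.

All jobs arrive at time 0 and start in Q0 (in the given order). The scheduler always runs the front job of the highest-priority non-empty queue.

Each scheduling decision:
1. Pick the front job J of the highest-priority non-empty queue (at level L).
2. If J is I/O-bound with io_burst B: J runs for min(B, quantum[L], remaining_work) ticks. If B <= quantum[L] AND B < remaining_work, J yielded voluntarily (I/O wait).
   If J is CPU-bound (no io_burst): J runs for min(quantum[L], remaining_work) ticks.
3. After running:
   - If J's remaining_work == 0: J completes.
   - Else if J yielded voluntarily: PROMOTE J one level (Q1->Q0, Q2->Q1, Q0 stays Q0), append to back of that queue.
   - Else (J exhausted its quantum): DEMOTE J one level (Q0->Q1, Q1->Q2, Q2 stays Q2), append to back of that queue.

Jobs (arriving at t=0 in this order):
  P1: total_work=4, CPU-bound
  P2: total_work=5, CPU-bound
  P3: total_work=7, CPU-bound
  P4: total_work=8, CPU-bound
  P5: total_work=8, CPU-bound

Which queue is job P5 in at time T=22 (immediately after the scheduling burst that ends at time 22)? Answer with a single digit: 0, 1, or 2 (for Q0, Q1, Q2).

t=0-3: P1@Q0 runs 3, rem=1, quantum used, demote→Q1. Q0=[P2,P3,P4,P5] Q1=[P1] Q2=[]
t=3-6: P2@Q0 runs 3, rem=2, quantum used, demote→Q1. Q0=[P3,P4,P5] Q1=[P1,P2] Q2=[]
t=6-9: P3@Q0 runs 3, rem=4, quantum used, demote→Q1. Q0=[P4,P5] Q1=[P1,P2,P3] Q2=[]
t=9-12: P4@Q0 runs 3, rem=5, quantum used, demote→Q1. Q0=[P5] Q1=[P1,P2,P3,P4] Q2=[]
t=12-15: P5@Q0 runs 3, rem=5, quantum used, demote→Q1. Q0=[] Q1=[P1,P2,P3,P4,P5] Q2=[]
t=15-16: P1@Q1 runs 1, rem=0, completes. Q0=[] Q1=[P2,P3,P4,P5] Q2=[]
t=16-18: P2@Q1 runs 2, rem=0, completes. Q0=[] Q1=[P3,P4,P5] Q2=[]
t=18-22: P3@Q1 runs 4, rem=0, completes. Q0=[] Q1=[P4,P5] Q2=[]
t=22-27: P4@Q1 runs 5, rem=0, completes. Q0=[] Q1=[P5] Q2=[]
t=27-32: P5@Q1 runs 5, rem=0, completes. Q0=[] Q1=[] Q2=[]

Answer: 1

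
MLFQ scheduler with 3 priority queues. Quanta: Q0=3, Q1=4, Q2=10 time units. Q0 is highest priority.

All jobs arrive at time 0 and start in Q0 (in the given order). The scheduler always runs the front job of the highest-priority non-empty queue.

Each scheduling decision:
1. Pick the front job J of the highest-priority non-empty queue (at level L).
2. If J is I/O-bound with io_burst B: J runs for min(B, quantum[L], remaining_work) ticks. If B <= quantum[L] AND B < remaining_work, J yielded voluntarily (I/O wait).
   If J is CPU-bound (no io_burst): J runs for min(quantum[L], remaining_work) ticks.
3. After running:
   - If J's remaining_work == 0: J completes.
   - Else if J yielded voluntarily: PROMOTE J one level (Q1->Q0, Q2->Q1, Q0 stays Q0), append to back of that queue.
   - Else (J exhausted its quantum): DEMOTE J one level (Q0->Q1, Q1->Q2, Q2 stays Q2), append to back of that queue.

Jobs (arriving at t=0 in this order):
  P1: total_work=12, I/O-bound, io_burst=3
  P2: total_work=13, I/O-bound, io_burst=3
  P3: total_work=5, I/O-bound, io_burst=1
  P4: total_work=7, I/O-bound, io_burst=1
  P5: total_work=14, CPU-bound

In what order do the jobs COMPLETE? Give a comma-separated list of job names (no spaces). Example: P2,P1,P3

Answer: P1,P2,P3,P4,P5

Derivation:
t=0-3: P1@Q0 runs 3, rem=9, I/O yield, promote→Q0. Q0=[P2,P3,P4,P5,P1] Q1=[] Q2=[]
t=3-6: P2@Q0 runs 3, rem=10, I/O yield, promote→Q0. Q0=[P3,P4,P5,P1,P2] Q1=[] Q2=[]
t=6-7: P3@Q0 runs 1, rem=4, I/O yield, promote→Q0. Q0=[P4,P5,P1,P2,P3] Q1=[] Q2=[]
t=7-8: P4@Q0 runs 1, rem=6, I/O yield, promote→Q0. Q0=[P5,P1,P2,P3,P4] Q1=[] Q2=[]
t=8-11: P5@Q0 runs 3, rem=11, quantum used, demote→Q1. Q0=[P1,P2,P3,P4] Q1=[P5] Q2=[]
t=11-14: P1@Q0 runs 3, rem=6, I/O yield, promote→Q0. Q0=[P2,P3,P4,P1] Q1=[P5] Q2=[]
t=14-17: P2@Q0 runs 3, rem=7, I/O yield, promote→Q0. Q0=[P3,P4,P1,P2] Q1=[P5] Q2=[]
t=17-18: P3@Q0 runs 1, rem=3, I/O yield, promote→Q0. Q0=[P4,P1,P2,P3] Q1=[P5] Q2=[]
t=18-19: P4@Q0 runs 1, rem=5, I/O yield, promote→Q0. Q0=[P1,P2,P3,P4] Q1=[P5] Q2=[]
t=19-22: P1@Q0 runs 3, rem=3, I/O yield, promote→Q0. Q0=[P2,P3,P4,P1] Q1=[P5] Q2=[]
t=22-25: P2@Q0 runs 3, rem=4, I/O yield, promote→Q0. Q0=[P3,P4,P1,P2] Q1=[P5] Q2=[]
t=25-26: P3@Q0 runs 1, rem=2, I/O yield, promote→Q0. Q0=[P4,P1,P2,P3] Q1=[P5] Q2=[]
t=26-27: P4@Q0 runs 1, rem=4, I/O yield, promote→Q0. Q0=[P1,P2,P3,P4] Q1=[P5] Q2=[]
t=27-30: P1@Q0 runs 3, rem=0, completes. Q0=[P2,P3,P4] Q1=[P5] Q2=[]
t=30-33: P2@Q0 runs 3, rem=1, I/O yield, promote→Q0. Q0=[P3,P4,P2] Q1=[P5] Q2=[]
t=33-34: P3@Q0 runs 1, rem=1, I/O yield, promote→Q0. Q0=[P4,P2,P3] Q1=[P5] Q2=[]
t=34-35: P4@Q0 runs 1, rem=3, I/O yield, promote→Q0. Q0=[P2,P3,P4] Q1=[P5] Q2=[]
t=35-36: P2@Q0 runs 1, rem=0, completes. Q0=[P3,P4] Q1=[P5] Q2=[]
t=36-37: P3@Q0 runs 1, rem=0, completes. Q0=[P4] Q1=[P5] Q2=[]
t=37-38: P4@Q0 runs 1, rem=2, I/O yield, promote→Q0. Q0=[P4] Q1=[P5] Q2=[]
t=38-39: P4@Q0 runs 1, rem=1, I/O yield, promote→Q0. Q0=[P4] Q1=[P5] Q2=[]
t=39-40: P4@Q0 runs 1, rem=0, completes. Q0=[] Q1=[P5] Q2=[]
t=40-44: P5@Q1 runs 4, rem=7, quantum used, demote→Q2. Q0=[] Q1=[] Q2=[P5]
t=44-51: P5@Q2 runs 7, rem=0, completes. Q0=[] Q1=[] Q2=[]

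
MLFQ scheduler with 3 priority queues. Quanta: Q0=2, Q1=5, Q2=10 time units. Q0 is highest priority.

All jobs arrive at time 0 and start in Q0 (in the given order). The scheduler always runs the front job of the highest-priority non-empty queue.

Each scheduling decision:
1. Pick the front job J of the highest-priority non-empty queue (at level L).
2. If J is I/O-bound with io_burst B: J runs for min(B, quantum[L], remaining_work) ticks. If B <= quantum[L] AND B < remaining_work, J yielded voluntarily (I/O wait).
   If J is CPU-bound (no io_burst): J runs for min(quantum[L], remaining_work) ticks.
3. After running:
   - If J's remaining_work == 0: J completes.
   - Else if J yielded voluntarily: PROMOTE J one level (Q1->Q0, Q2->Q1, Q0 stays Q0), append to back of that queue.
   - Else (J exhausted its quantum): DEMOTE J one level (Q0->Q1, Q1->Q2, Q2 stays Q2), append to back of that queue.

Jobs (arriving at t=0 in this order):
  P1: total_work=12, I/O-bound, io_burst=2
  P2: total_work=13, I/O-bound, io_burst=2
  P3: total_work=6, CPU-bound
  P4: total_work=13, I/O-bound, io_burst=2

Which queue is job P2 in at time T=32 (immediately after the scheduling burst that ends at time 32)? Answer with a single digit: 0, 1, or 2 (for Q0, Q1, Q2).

t=0-2: P1@Q0 runs 2, rem=10, I/O yield, promote→Q0. Q0=[P2,P3,P4,P1] Q1=[] Q2=[]
t=2-4: P2@Q0 runs 2, rem=11, I/O yield, promote→Q0. Q0=[P3,P4,P1,P2] Q1=[] Q2=[]
t=4-6: P3@Q0 runs 2, rem=4, quantum used, demote→Q1. Q0=[P4,P1,P2] Q1=[P3] Q2=[]
t=6-8: P4@Q0 runs 2, rem=11, I/O yield, promote→Q0. Q0=[P1,P2,P4] Q1=[P3] Q2=[]
t=8-10: P1@Q0 runs 2, rem=8, I/O yield, promote→Q0. Q0=[P2,P4,P1] Q1=[P3] Q2=[]
t=10-12: P2@Q0 runs 2, rem=9, I/O yield, promote→Q0. Q0=[P4,P1,P2] Q1=[P3] Q2=[]
t=12-14: P4@Q0 runs 2, rem=9, I/O yield, promote→Q0. Q0=[P1,P2,P4] Q1=[P3] Q2=[]
t=14-16: P1@Q0 runs 2, rem=6, I/O yield, promote→Q0. Q0=[P2,P4,P1] Q1=[P3] Q2=[]
t=16-18: P2@Q0 runs 2, rem=7, I/O yield, promote→Q0. Q0=[P4,P1,P2] Q1=[P3] Q2=[]
t=18-20: P4@Q0 runs 2, rem=7, I/O yield, promote→Q0. Q0=[P1,P2,P4] Q1=[P3] Q2=[]
t=20-22: P1@Q0 runs 2, rem=4, I/O yield, promote→Q0. Q0=[P2,P4,P1] Q1=[P3] Q2=[]
t=22-24: P2@Q0 runs 2, rem=5, I/O yield, promote→Q0. Q0=[P4,P1,P2] Q1=[P3] Q2=[]
t=24-26: P4@Q0 runs 2, rem=5, I/O yield, promote→Q0. Q0=[P1,P2,P4] Q1=[P3] Q2=[]
t=26-28: P1@Q0 runs 2, rem=2, I/O yield, promote→Q0. Q0=[P2,P4,P1] Q1=[P3] Q2=[]
t=28-30: P2@Q0 runs 2, rem=3, I/O yield, promote→Q0. Q0=[P4,P1,P2] Q1=[P3] Q2=[]
t=30-32: P4@Q0 runs 2, rem=3, I/O yield, promote→Q0. Q0=[P1,P2,P4] Q1=[P3] Q2=[]
t=32-34: P1@Q0 runs 2, rem=0, completes. Q0=[P2,P4] Q1=[P3] Q2=[]
t=34-36: P2@Q0 runs 2, rem=1, I/O yield, promote→Q0. Q0=[P4,P2] Q1=[P3] Q2=[]
t=36-38: P4@Q0 runs 2, rem=1, I/O yield, promote→Q0. Q0=[P2,P4] Q1=[P3] Q2=[]
t=38-39: P2@Q0 runs 1, rem=0, completes. Q0=[P4] Q1=[P3] Q2=[]
t=39-40: P4@Q0 runs 1, rem=0, completes. Q0=[] Q1=[P3] Q2=[]
t=40-44: P3@Q1 runs 4, rem=0, completes. Q0=[] Q1=[] Q2=[]

Answer: 0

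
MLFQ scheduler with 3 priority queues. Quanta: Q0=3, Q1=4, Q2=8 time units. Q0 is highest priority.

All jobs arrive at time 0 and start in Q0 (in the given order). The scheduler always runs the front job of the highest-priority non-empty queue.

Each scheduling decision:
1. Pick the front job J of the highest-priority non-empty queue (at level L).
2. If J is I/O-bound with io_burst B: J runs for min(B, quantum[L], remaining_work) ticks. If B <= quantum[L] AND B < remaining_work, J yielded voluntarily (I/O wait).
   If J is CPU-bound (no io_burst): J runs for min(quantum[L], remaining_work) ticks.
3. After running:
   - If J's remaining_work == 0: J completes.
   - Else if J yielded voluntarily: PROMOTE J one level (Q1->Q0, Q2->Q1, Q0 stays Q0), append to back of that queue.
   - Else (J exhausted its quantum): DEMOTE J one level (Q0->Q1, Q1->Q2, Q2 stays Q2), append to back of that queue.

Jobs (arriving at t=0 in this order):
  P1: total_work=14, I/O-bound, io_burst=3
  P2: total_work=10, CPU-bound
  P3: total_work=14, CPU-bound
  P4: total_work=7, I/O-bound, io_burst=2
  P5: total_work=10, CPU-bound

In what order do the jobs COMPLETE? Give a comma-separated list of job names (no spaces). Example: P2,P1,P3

t=0-3: P1@Q0 runs 3, rem=11, I/O yield, promote→Q0. Q0=[P2,P3,P4,P5,P1] Q1=[] Q2=[]
t=3-6: P2@Q0 runs 3, rem=7, quantum used, demote→Q1. Q0=[P3,P4,P5,P1] Q1=[P2] Q2=[]
t=6-9: P3@Q0 runs 3, rem=11, quantum used, demote→Q1. Q0=[P4,P5,P1] Q1=[P2,P3] Q2=[]
t=9-11: P4@Q0 runs 2, rem=5, I/O yield, promote→Q0. Q0=[P5,P1,P4] Q1=[P2,P3] Q2=[]
t=11-14: P5@Q0 runs 3, rem=7, quantum used, demote→Q1. Q0=[P1,P4] Q1=[P2,P3,P5] Q2=[]
t=14-17: P1@Q0 runs 3, rem=8, I/O yield, promote→Q0. Q0=[P4,P1] Q1=[P2,P3,P5] Q2=[]
t=17-19: P4@Q0 runs 2, rem=3, I/O yield, promote→Q0. Q0=[P1,P4] Q1=[P2,P3,P5] Q2=[]
t=19-22: P1@Q0 runs 3, rem=5, I/O yield, promote→Q0. Q0=[P4,P1] Q1=[P2,P3,P5] Q2=[]
t=22-24: P4@Q0 runs 2, rem=1, I/O yield, promote→Q0. Q0=[P1,P4] Q1=[P2,P3,P5] Q2=[]
t=24-27: P1@Q0 runs 3, rem=2, I/O yield, promote→Q0. Q0=[P4,P1] Q1=[P2,P3,P5] Q2=[]
t=27-28: P4@Q0 runs 1, rem=0, completes. Q0=[P1] Q1=[P2,P3,P5] Q2=[]
t=28-30: P1@Q0 runs 2, rem=0, completes. Q0=[] Q1=[P2,P3,P5] Q2=[]
t=30-34: P2@Q1 runs 4, rem=3, quantum used, demote→Q2. Q0=[] Q1=[P3,P5] Q2=[P2]
t=34-38: P3@Q1 runs 4, rem=7, quantum used, demote→Q2. Q0=[] Q1=[P5] Q2=[P2,P3]
t=38-42: P5@Q1 runs 4, rem=3, quantum used, demote→Q2. Q0=[] Q1=[] Q2=[P2,P3,P5]
t=42-45: P2@Q2 runs 3, rem=0, completes. Q0=[] Q1=[] Q2=[P3,P5]
t=45-52: P3@Q2 runs 7, rem=0, completes. Q0=[] Q1=[] Q2=[P5]
t=52-55: P5@Q2 runs 3, rem=0, completes. Q0=[] Q1=[] Q2=[]

Answer: P4,P1,P2,P3,P5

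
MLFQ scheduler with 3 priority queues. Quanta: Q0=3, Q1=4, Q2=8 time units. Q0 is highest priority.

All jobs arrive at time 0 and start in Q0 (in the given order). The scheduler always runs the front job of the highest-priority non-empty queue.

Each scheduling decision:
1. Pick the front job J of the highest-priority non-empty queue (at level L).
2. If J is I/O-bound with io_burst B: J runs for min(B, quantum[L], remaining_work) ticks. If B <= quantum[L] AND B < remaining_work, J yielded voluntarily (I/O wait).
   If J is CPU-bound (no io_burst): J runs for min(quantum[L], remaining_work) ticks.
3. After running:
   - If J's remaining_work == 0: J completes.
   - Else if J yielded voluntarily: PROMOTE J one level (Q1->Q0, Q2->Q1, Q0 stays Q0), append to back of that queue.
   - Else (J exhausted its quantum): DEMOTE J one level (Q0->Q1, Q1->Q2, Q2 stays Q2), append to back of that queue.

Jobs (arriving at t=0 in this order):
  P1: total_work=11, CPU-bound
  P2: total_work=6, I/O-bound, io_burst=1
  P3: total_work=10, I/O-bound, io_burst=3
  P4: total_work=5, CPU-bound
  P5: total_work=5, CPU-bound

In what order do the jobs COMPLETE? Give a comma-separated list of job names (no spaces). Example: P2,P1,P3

t=0-3: P1@Q0 runs 3, rem=8, quantum used, demote→Q1. Q0=[P2,P3,P4,P5] Q1=[P1] Q2=[]
t=3-4: P2@Q0 runs 1, rem=5, I/O yield, promote→Q0. Q0=[P3,P4,P5,P2] Q1=[P1] Q2=[]
t=4-7: P3@Q0 runs 3, rem=7, I/O yield, promote→Q0. Q0=[P4,P5,P2,P3] Q1=[P1] Q2=[]
t=7-10: P4@Q0 runs 3, rem=2, quantum used, demote→Q1. Q0=[P5,P2,P3] Q1=[P1,P4] Q2=[]
t=10-13: P5@Q0 runs 3, rem=2, quantum used, demote→Q1. Q0=[P2,P3] Q1=[P1,P4,P5] Q2=[]
t=13-14: P2@Q0 runs 1, rem=4, I/O yield, promote→Q0. Q0=[P3,P2] Q1=[P1,P4,P5] Q2=[]
t=14-17: P3@Q0 runs 3, rem=4, I/O yield, promote→Q0. Q0=[P2,P3] Q1=[P1,P4,P5] Q2=[]
t=17-18: P2@Q0 runs 1, rem=3, I/O yield, promote→Q0. Q0=[P3,P2] Q1=[P1,P4,P5] Q2=[]
t=18-21: P3@Q0 runs 3, rem=1, I/O yield, promote→Q0. Q0=[P2,P3] Q1=[P1,P4,P5] Q2=[]
t=21-22: P2@Q0 runs 1, rem=2, I/O yield, promote→Q0. Q0=[P3,P2] Q1=[P1,P4,P5] Q2=[]
t=22-23: P3@Q0 runs 1, rem=0, completes. Q0=[P2] Q1=[P1,P4,P5] Q2=[]
t=23-24: P2@Q0 runs 1, rem=1, I/O yield, promote→Q0. Q0=[P2] Q1=[P1,P4,P5] Q2=[]
t=24-25: P2@Q0 runs 1, rem=0, completes. Q0=[] Q1=[P1,P4,P5] Q2=[]
t=25-29: P1@Q1 runs 4, rem=4, quantum used, demote→Q2. Q0=[] Q1=[P4,P5] Q2=[P1]
t=29-31: P4@Q1 runs 2, rem=0, completes. Q0=[] Q1=[P5] Q2=[P1]
t=31-33: P5@Q1 runs 2, rem=0, completes. Q0=[] Q1=[] Q2=[P1]
t=33-37: P1@Q2 runs 4, rem=0, completes. Q0=[] Q1=[] Q2=[]

Answer: P3,P2,P4,P5,P1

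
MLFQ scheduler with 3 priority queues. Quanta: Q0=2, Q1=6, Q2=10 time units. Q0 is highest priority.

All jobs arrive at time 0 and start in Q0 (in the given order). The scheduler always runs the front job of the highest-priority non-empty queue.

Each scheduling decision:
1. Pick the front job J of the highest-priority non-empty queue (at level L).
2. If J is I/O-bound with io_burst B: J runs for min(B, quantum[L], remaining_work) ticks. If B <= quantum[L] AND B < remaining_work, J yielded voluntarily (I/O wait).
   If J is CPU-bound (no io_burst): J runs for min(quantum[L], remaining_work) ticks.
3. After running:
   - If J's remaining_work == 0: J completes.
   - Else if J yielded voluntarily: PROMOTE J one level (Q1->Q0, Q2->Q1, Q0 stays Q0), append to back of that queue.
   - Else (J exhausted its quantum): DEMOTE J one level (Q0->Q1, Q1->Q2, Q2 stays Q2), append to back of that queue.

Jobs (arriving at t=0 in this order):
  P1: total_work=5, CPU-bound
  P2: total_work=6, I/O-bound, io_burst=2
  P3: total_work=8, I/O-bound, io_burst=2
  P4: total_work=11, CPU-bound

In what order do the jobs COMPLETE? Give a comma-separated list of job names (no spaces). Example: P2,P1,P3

Answer: P2,P3,P1,P4

Derivation:
t=0-2: P1@Q0 runs 2, rem=3, quantum used, demote→Q1. Q0=[P2,P3,P4] Q1=[P1] Q2=[]
t=2-4: P2@Q0 runs 2, rem=4, I/O yield, promote→Q0. Q0=[P3,P4,P2] Q1=[P1] Q2=[]
t=4-6: P3@Q0 runs 2, rem=6, I/O yield, promote→Q0. Q0=[P4,P2,P3] Q1=[P1] Q2=[]
t=6-8: P4@Q0 runs 2, rem=9, quantum used, demote→Q1. Q0=[P2,P3] Q1=[P1,P4] Q2=[]
t=8-10: P2@Q0 runs 2, rem=2, I/O yield, promote→Q0. Q0=[P3,P2] Q1=[P1,P4] Q2=[]
t=10-12: P3@Q0 runs 2, rem=4, I/O yield, promote→Q0. Q0=[P2,P3] Q1=[P1,P4] Q2=[]
t=12-14: P2@Q0 runs 2, rem=0, completes. Q0=[P3] Q1=[P1,P4] Q2=[]
t=14-16: P3@Q0 runs 2, rem=2, I/O yield, promote→Q0. Q0=[P3] Q1=[P1,P4] Q2=[]
t=16-18: P3@Q0 runs 2, rem=0, completes. Q0=[] Q1=[P1,P4] Q2=[]
t=18-21: P1@Q1 runs 3, rem=0, completes. Q0=[] Q1=[P4] Q2=[]
t=21-27: P4@Q1 runs 6, rem=3, quantum used, demote→Q2. Q0=[] Q1=[] Q2=[P4]
t=27-30: P4@Q2 runs 3, rem=0, completes. Q0=[] Q1=[] Q2=[]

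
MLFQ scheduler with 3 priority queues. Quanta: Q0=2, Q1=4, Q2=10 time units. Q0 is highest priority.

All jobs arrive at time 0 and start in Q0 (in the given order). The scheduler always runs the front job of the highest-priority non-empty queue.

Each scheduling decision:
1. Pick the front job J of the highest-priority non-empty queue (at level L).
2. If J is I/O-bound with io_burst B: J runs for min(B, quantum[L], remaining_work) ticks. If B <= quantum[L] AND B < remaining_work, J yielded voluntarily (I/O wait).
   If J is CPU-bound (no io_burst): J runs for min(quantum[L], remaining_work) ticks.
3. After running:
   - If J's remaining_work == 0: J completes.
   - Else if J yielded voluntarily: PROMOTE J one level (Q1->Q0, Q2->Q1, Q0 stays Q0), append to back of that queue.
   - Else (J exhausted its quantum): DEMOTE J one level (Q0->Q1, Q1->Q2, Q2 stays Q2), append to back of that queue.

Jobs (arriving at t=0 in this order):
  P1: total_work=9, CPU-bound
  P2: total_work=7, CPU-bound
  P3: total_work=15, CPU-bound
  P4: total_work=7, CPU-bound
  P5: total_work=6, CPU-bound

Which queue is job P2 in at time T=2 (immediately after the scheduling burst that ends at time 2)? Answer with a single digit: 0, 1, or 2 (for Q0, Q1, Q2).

Answer: 0

Derivation:
t=0-2: P1@Q0 runs 2, rem=7, quantum used, demote→Q1. Q0=[P2,P3,P4,P5] Q1=[P1] Q2=[]
t=2-4: P2@Q0 runs 2, rem=5, quantum used, demote→Q1. Q0=[P3,P4,P5] Q1=[P1,P2] Q2=[]
t=4-6: P3@Q0 runs 2, rem=13, quantum used, demote→Q1. Q0=[P4,P5] Q1=[P1,P2,P3] Q2=[]
t=6-8: P4@Q0 runs 2, rem=5, quantum used, demote→Q1. Q0=[P5] Q1=[P1,P2,P3,P4] Q2=[]
t=8-10: P5@Q0 runs 2, rem=4, quantum used, demote→Q1. Q0=[] Q1=[P1,P2,P3,P4,P5] Q2=[]
t=10-14: P1@Q1 runs 4, rem=3, quantum used, demote→Q2. Q0=[] Q1=[P2,P3,P4,P5] Q2=[P1]
t=14-18: P2@Q1 runs 4, rem=1, quantum used, demote→Q2. Q0=[] Q1=[P3,P4,P5] Q2=[P1,P2]
t=18-22: P3@Q1 runs 4, rem=9, quantum used, demote→Q2. Q0=[] Q1=[P4,P5] Q2=[P1,P2,P3]
t=22-26: P4@Q1 runs 4, rem=1, quantum used, demote→Q2. Q0=[] Q1=[P5] Q2=[P1,P2,P3,P4]
t=26-30: P5@Q1 runs 4, rem=0, completes. Q0=[] Q1=[] Q2=[P1,P2,P3,P4]
t=30-33: P1@Q2 runs 3, rem=0, completes. Q0=[] Q1=[] Q2=[P2,P3,P4]
t=33-34: P2@Q2 runs 1, rem=0, completes. Q0=[] Q1=[] Q2=[P3,P4]
t=34-43: P3@Q2 runs 9, rem=0, completes. Q0=[] Q1=[] Q2=[P4]
t=43-44: P4@Q2 runs 1, rem=0, completes. Q0=[] Q1=[] Q2=[]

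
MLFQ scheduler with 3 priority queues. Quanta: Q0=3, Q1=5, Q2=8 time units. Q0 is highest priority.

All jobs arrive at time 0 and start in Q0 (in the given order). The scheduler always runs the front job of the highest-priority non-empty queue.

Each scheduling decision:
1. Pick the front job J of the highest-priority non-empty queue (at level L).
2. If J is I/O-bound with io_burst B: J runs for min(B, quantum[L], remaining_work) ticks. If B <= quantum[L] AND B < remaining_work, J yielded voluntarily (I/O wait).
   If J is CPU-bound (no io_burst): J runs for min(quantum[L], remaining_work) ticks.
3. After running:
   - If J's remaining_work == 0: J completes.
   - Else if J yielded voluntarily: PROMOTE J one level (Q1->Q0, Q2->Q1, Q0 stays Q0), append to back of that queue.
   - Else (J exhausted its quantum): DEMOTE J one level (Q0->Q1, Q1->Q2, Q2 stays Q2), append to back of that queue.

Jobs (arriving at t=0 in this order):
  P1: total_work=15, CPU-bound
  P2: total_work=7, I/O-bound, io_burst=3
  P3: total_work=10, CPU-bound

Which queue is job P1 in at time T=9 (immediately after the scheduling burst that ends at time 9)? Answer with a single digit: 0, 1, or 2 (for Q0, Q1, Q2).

t=0-3: P1@Q0 runs 3, rem=12, quantum used, demote→Q1. Q0=[P2,P3] Q1=[P1] Q2=[]
t=3-6: P2@Q0 runs 3, rem=4, I/O yield, promote→Q0. Q0=[P3,P2] Q1=[P1] Q2=[]
t=6-9: P3@Q0 runs 3, rem=7, quantum used, demote→Q1. Q0=[P2] Q1=[P1,P3] Q2=[]
t=9-12: P2@Q0 runs 3, rem=1, I/O yield, promote→Q0. Q0=[P2] Q1=[P1,P3] Q2=[]
t=12-13: P2@Q0 runs 1, rem=0, completes. Q0=[] Q1=[P1,P3] Q2=[]
t=13-18: P1@Q1 runs 5, rem=7, quantum used, demote→Q2. Q0=[] Q1=[P3] Q2=[P1]
t=18-23: P3@Q1 runs 5, rem=2, quantum used, demote→Q2. Q0=[] Q1=[] Q2=[P1,P3]
t=23-30: P1@Q2 runs 7, rem=0, completes. Q0=[] Q1=[] Q2=[P3]
t=30-32: P3@Q2 runs 2, rem=0, completes. Q0=[] Q1=[] Q2=[]

Answer: 1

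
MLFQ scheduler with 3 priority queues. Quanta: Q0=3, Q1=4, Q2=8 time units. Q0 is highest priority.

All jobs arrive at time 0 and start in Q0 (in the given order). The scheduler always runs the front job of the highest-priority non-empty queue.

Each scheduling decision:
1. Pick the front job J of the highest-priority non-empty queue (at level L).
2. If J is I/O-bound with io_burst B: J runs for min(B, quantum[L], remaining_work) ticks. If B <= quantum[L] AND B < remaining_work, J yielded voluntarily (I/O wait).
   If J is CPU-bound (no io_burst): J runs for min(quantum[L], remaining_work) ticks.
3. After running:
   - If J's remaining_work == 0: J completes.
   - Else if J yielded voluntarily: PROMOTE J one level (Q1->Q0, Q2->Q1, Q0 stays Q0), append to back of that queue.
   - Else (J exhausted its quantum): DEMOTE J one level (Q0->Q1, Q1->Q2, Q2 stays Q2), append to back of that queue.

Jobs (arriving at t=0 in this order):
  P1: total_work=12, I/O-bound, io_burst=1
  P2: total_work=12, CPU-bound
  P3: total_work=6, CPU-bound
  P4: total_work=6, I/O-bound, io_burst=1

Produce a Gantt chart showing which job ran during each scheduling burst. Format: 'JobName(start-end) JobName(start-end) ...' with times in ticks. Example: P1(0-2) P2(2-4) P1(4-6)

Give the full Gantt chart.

t=0-1: P1@Q0 runs 1, rem=11, I/O yield, promote→Q0. Q0=[P2,P3,P4,P1] Q1=[] Q2=[]
t=1-4: P2@Q0 runs 3, rem=9, quantum used, demote→Q1. Q0=[P3,P4,P1] Q1=[P2] Q2=[]
t=4-7: P3@Q0 runs 3, rem=3, quantum used, demote→Q1. Q0=[P4,P1] Q1=[P2,P3] Q2=[]
t=7-8: P4@Q0 runs 1, rem=5, I/O yield, promote→Q0. Q0=[P1,P4] Q1=[P2,P3] Q2=[]
t=8-9: P1@Q0 runs 1, rem=10, I/O yield, promote→Q0. Q0=[P4,P1] Q1=[P2,P3] Q2=[]
t=9-10: P4@Q0 runs 1, rem=4, I/O yield, promote→Q0. Q0=[P1,P4] Q1=[P2,P3] Q2=[]
t=10-11: P1@Q0 runs 1, rem=9, I/O yield, promote→Q0. Q0=[P4,P1] Q1=[P2,P3] Q2=[]
t=11-12: P4@Q0 runs 1, rem=3, I/O yield, promote→Q0. Q0=[P1,P4] Q1=[P2,P3] Q2=[]
t=12-13: P1@Q0 runs 1, rem=8, I/O yield, promote→Q0. Q0=[P4,P1] Q1=[P2,P3] Q2=[]
t=13-14: P4@Q0 runs 1, rem=2, I/O yield, promote→Q0. Q0=[P1,P4] Q1=[P2,P3] Q2=[]
t=14-15: P1@Q0 runs 1, rem=7, I/O yield, promote→Q0. Q0=[P4,P1] Q1=[P2,P3] Q2=[]
t=15-16: P4@Q0 runs 1, rem=1, I/O yield, promote→Q0. Q0=[P1,P4] Q1=[P2,P3] Q2=[]
t=16-17: P1@Q0 runs 1, rem=6, I/O yield, promote→Q0. Q0=[P4,P1] Q1=[P2,P3] Q2=[]
t=17-18: P4@Q0 runs 1, rem=0, completes. Q0=[P1] Q1=[P2,P3] Q2=[]
t=18-19: P1@Q0 runs 1, rem=5, I/O yield, promote→Q0. Q0=[P1] Q1=[P2,P3] Q2=[]
t=19-20: P1@Q0 runs 1, rem=4, I/O yield, promote→Q0. Q0=[P1] Q1=[P2,P3] Q2=[]
t=20-21: P1@Q0 runs 1, rem=3, I/O yield, promote→Q0. Q0=[P1] Q1=[P2,P3] Q2=[]
t=21-22: P1@Q0 runs 1, rem=2, I/O yield, promote→Q0. Q0=[P1] Q1=[P2,P3] Q2=[]
t=22-23: P1@Q0 runs 1, rem=1, I/O yield, promote→Q0. Q0=[P1] Q1=[P2,P3] Q2=[]
t=23-24: P1@Q0 runs 1, rem=0, completes. Q0=[] Q1=[P2,P3] Q2=[]
t=24-28: P2@Q1 runs 4, rem=5, quantum used, demote→Q2. Q0=[] Q1=[P3] Q2=[P2]
t=28-31: P3@Q1 runs 3, rem=0, completes. Q0=[] Q1=[] Q2=[P2]
t=31-36: P2@Q2 runs 5, rem=0, completes. Q0=[] Q1=[] Q2=[]

Answer: P1(0-1) P2(1-4) P3(4-7) P4(7-8) P1(8-9) P4(9-10) P1(10-11) P4(11-12) P1(12-13) P4(13-14) P1(14-15) P4(15-16) P1(16-17) P4(17-18) P1(18-19) P1(19-20) P1(20-21) P1(21-22) P1(22-23) P1(23-24) P2(24-28) P3(28-31) P2(31-36)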